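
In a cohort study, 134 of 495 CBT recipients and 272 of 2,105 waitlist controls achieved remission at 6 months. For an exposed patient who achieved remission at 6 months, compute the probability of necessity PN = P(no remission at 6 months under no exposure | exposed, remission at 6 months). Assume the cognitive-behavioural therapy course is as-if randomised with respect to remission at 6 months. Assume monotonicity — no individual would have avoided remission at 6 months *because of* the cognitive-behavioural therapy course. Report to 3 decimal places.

p₁ = P(outcome | exposed) = 134/495 = 0.27071
p₀ = P(outcome | unexposed) = 272/2105 = 0.12922
Under exogeneity and monotonicity, PN = (p₁ − p₀) / p₁.
PN = (0.27071 − 0.12922) / 0.27071 = 0.14149 / 0.27071 ≈ 0.5227

PN ≈ 0.523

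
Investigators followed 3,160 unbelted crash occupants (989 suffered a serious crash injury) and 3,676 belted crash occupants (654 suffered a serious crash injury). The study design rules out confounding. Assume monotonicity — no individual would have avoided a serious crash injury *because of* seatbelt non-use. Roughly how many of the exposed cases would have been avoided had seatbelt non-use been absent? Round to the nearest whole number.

about 427 cases

p₁ = P(outcome | exposed) = 989/3160 = 0.31297
p₀ = P(outcome | unexposed) = 654/3676 = 0.17791
PN = (p₁ − p₀)/p₁ = (0.31297 − 0.17791) / 0.31297 ≈ 0.43155.
Attributable cases ≈ PN × (exposed cases) = 0.43155 × 989 ≈ 426.80.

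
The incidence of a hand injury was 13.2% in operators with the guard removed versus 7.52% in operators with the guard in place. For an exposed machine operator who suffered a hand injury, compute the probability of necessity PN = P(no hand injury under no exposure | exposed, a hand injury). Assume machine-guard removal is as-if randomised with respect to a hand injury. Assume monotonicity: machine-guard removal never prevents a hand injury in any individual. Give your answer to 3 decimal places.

p₁ = 0.132, p₀ = 0.0752.
Under exogeneity and monotonicity, PN = (p₁ − p₀) / p₁.
PN = (0.132 − 0.0752) / 0.132 = 0.0568 / 0.132 ≈ 0.4303

PN ≈ 0.430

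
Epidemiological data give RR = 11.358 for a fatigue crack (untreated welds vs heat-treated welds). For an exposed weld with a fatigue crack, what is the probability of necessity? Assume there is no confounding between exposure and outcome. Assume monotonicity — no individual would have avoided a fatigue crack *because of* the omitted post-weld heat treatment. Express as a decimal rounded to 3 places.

PN ≈ 0.912

Under exogeneity and monotonicity, PN = (RR − 1) / RR = 1 − 1/RR.
PN = (11.358 − 1) / 11.358 = 10.36 / 11.358 ≈ 0.9120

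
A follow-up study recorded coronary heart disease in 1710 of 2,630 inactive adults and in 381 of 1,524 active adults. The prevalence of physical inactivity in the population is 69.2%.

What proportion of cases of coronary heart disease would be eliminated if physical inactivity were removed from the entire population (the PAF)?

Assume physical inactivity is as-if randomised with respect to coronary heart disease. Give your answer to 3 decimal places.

PAF ≈ 0.526

p₁ = P(outcome | exposed) = 1710/2630 = 0.65019
p₀ = P(outcome | unexposed) = 381/1524 = 0.25
Overall risk P(Y=1) = π·p₁ + (1−π)·p₀ = 0.692×0.65019 + 0.308×0.25 = 0.52693.
Under exogeneity, PAF = [P(Y=1) − p₀] / P(Y=1).
PAF = (0.52693 − 0.25) / 0.52693 ≈ 0.5256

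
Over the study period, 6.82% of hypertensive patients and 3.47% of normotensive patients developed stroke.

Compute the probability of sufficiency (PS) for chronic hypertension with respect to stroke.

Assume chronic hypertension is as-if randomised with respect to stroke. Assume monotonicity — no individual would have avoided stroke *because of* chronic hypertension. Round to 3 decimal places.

PS ≈ 0.035

p₁ = 0.0682, p₀ = 0.0347.
Under exogeneity and monotonicity, PS = (p₁ − p₀) / (1 − p₀).
PS = (0.0682 − 0.0347) / (1 − 0.0347) = 0.0335 / 0.9653 ≈ 0.0347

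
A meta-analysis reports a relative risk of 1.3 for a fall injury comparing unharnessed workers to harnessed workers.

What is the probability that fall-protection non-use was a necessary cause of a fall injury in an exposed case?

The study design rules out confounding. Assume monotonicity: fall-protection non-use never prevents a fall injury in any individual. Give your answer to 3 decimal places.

PN ≈ 0.231

Under exogeneity and monotonicity, PN = (RR − 1) / RR = 1 − 1/RR.
PN = (1.3 − 1) / 1.3 = 0.3 / 1.3 ≈ 0.2308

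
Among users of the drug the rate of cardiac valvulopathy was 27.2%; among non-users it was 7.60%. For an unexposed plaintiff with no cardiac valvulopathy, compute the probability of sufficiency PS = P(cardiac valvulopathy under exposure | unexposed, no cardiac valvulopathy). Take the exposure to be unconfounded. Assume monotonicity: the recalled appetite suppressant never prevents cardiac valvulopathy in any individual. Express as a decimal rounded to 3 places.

p₁ = 0.272, p₀ = 0.076.
Under exogeneity and monotonicity, PS = (p₁ − p₀) / (1 − p₀).
PS = (0.272 − 0.076) / (1 − 0.076) = 0.196 / 0.924 ≈ 0.2121

PS ≈ 0.212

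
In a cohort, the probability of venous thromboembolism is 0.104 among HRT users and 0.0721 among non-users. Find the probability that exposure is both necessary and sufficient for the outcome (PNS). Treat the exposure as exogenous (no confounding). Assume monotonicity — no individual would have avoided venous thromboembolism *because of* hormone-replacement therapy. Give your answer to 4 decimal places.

Let p₁ = 0.104, p₀ = 0.0721.
Under exogeneity and monotonicity, PNS = p₁ − p₀.
PNS = 0.104 − 0.0721 = 0.0319

PNS ≈ 0.0319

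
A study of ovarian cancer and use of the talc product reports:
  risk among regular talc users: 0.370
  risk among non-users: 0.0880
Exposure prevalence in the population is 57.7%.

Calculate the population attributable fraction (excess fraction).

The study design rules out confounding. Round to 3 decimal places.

PAF ≈ 0.649

Let p₁ = 0.37, p₀ = 0.088.
Overall risk P(Y=1) = π·p₁ + (1−π)·p₀ = 0.577×0.37 + 0.423×0.088 = 0.25071.
Under exogeneity, PAF = [P(Y=1) − p₀] / P(Y=1).
PAF = (0.25071 − 0.088) / 0.25071 ≈ 0.6490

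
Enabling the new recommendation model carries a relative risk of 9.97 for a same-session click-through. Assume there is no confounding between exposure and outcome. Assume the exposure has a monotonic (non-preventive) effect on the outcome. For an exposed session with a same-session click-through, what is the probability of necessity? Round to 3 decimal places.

Under exogeneity and monotonicity, PN = (RR − 1) / RR = 1 − 1/RR.
PN = (9.97 − 1) / 9.97 = 8.97 / 9.97 ≈ 0.8997

PN ≈ 0.900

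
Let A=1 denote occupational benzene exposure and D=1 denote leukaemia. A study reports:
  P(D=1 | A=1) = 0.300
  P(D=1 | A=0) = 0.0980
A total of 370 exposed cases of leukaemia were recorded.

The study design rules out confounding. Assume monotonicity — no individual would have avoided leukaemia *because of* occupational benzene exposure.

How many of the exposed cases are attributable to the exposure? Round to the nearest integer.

Let p₁ = 0.3, p₀ = 0.098.
PN = (p₁ − p₀)/p₁ = (0.3 − 0.098) / 0.3 ≈ 0.67333.
Attributable cases ≈ PN × (exposed cases) = 0.67333 × 370 ≈ 249.13.

about 249 cases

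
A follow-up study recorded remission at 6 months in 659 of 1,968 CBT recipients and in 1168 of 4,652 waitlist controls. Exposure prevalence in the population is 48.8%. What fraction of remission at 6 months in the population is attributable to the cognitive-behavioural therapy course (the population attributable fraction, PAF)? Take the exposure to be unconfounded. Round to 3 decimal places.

p₁ = P(outcome | exposed) = 659/1968 = 0.33486
p₀ = P(outcome | unexposed) = 1168/4652 = 0.25107
Overall risk P(Y=1) = π·p₁ + (1−π)·p₀ = 0.488×0.33486 + 0.512×0.25107 = 0.29196.
Under exogeneity, PAF = [P(Y=1) − p₀] / P(Y=1).
PAF = (0.29196 − 0.25107) / 0.29196 ≈ 0.1400

PAF ≈ 0.140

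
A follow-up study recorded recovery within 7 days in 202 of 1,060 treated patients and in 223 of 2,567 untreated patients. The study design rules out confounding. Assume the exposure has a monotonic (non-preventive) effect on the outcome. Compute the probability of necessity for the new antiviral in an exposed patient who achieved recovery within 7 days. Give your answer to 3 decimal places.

PN ≈ 0.544

p₁ = P(outcome | exposed) = 202/1060 = 0.19057
p₀ = P(outcome | unexposed) = 223/2567 = 0.086872
Under exogeneity and monotonicity, PN = (p₁ − p₀) / p₁.
PN = (0.19057 − 0.086872) / 0.19057 = 0.10369 / 0.19057 ≈ 0.5441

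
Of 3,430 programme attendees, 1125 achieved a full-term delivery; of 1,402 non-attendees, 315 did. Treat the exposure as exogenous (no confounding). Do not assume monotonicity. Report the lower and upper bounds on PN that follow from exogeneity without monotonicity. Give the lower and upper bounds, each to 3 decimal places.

p₁ = P(outcome | exposed) = 1125/3430 = 0.32799
p₀ = P(outcome | unexposed) = 315/1402 = 0.22468
Under exogeneity alone the bounds on PN are max{0,(p₁−p₀)/p₁} ≤ PN ≤ min{1,(1−p₀)/p₁}.
  lower = (p₁ − p₀)/p₁ = 0.10331 / 0.32799 ≈ 0.3150
  upper = min{1, (1 − p₀)/p₁} = 0.77532 / 0.32799 ≈ 2.3639 → capped at 1

0.315 ≤ PN ≤ 1.000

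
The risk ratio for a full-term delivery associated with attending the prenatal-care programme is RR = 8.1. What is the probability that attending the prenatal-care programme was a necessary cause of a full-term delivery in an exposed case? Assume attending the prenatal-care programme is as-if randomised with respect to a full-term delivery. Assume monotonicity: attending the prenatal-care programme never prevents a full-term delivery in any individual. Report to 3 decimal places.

Under exogeneity and monotonicity, PN = (RR − 1) / RR = 1 − 1/RR.
PN = (8.1 − 1) / 8.1 = 7.1 / 8.1 ≈ 0.8765

PN ≈ 0.877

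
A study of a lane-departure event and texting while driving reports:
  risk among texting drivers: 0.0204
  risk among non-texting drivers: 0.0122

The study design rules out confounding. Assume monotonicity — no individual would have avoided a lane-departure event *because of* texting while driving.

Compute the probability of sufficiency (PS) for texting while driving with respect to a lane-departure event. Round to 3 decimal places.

PS ≈ 0.008

Let p₁ = 0.0204, p₀ = 0.0122.
Under exogeneity and monotonicity, PS = (p₁ − p₀) / (1 − p₀).
PS = (0.0204 − 0.0122) / (1 − 0.0122) = 0.0082 / 0.9878 ≈ 0.0083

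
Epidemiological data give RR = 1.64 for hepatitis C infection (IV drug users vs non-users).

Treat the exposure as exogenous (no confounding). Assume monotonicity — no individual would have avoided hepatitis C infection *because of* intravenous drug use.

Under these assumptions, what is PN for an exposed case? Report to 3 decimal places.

Under exogeneity and monotonicity, PN = (RR − 1) / RR = 1 − 1/RR.
PN = (1.64 − 1) / 1.64 = 0.64 / 1.64 ≈ 0.3902

PN ≈ 0.390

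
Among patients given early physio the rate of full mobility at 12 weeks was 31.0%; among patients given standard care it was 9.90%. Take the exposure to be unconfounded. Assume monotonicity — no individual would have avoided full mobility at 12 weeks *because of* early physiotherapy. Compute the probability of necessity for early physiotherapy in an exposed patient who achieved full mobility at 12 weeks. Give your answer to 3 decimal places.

p₁ = 0.31, p₀ = 0.099.
Under exogeneity and monotonicity, PN = (p₁ − p₀) / p₁.
PN = (0.31 − 0.099) / 0.31 = 0.211 / 0.31 ≈ 0.6806

PN ≈ 0.681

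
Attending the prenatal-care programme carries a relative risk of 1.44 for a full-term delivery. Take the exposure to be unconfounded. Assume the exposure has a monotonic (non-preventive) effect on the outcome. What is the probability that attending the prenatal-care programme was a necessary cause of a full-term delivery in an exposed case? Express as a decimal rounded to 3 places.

PN ≈ 0.306

Under exogeneity and monotonicity, PN = (RR − 1) / RR = 1 − 1/RR.
PN = (1.44 − 1) / 1.44 = 0.44 / 1.44 ≈ 0.3056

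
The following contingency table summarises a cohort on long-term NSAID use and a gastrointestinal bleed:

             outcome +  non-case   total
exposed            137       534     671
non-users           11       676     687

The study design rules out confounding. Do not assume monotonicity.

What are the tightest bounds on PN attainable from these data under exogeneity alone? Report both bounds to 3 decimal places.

p₁ = P(outcome | exposed) = 137/671 = 0.20417
p₀ = P(outcome | unexposed) = 11/687 = 0.016012
Under exogeneity alone the bounds on PN are max{0,(p₁−p₀)/p₁} ≤ PN ≤ min{1,(1−p₀)/p₁}.
  lower = (p₁ − p₀)/p₁ = 0.18816 / 0.20417 ≈ 0.9216
  upper = min{1, (1 − p₀)/p₁} = 0.98399 / 0.20417 ≈ 4.8194 → capped at 1

0.922 ≤ PN ≤ 1.000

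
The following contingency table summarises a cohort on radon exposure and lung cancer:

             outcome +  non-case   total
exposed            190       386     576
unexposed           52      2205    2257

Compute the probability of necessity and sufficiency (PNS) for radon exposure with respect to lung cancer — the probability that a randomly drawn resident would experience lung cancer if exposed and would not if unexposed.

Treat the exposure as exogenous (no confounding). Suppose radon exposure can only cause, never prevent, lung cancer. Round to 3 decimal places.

p₁ = P(outcome | exposed) = 190/576 = 0.32986
p₀ = P(outcome | unexposed) = 52/2257 = 0.023039
Under exogeneity and monotonicity, PNS = p₁ − p₀.
PNS = 0.32986 − 0.023039 = 0.30682

PNS ≈ 0.307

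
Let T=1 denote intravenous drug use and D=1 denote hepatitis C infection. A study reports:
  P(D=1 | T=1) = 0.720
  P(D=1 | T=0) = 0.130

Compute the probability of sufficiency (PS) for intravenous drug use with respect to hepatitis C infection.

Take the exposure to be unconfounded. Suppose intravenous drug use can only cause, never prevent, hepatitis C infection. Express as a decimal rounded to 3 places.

Let p₁ = 0.72, p₀ = 0.13.
Under exogeneity and monotonicity, PS = (p₁ − p₀) / (1 − p₀).
PS = (0.72 − 0.13) / (1 − 0.13) = 0.59 / 0.87 ≈ 0.6782

PS ≈ 0.678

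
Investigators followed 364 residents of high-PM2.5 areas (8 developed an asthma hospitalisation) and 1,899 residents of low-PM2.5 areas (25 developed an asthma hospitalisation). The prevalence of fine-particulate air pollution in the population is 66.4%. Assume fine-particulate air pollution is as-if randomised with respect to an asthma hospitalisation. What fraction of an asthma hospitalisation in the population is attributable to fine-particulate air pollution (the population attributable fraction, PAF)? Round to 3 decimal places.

p₁ = P(outcome | exposed) = 8/364 = 0.021978
p₀ = P(outcome | unexposed) = 25/1899 = 0.013165
Overall risk P(Y=1) = π·p₁ + (1−π)·p₀ = 0.664×0.021978 + 0.336×0.013165 = 0.019017.
Under exogeneity, PAF = [P(Y=1) − p₀] / P(Y=1).
PAF = (0.019017 − 0.013165) / 0.019017 ≈ 0.3077

PAF ≈ 0.308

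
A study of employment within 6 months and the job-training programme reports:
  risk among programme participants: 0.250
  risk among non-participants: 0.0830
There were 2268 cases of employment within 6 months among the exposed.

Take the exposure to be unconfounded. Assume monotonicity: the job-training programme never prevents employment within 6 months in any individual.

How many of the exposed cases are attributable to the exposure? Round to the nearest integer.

Let p₁ = 0.25, p₀ = 0.083.
PN = (p₁ − p₀)/p₁ = (0.25 − 0.083) / 0.25 ≈ 0.66800.
Attributable cases ≈ PN × (exposed cases) = 0.66800 × 2268 ≈ 1515.02.

about 1515 cases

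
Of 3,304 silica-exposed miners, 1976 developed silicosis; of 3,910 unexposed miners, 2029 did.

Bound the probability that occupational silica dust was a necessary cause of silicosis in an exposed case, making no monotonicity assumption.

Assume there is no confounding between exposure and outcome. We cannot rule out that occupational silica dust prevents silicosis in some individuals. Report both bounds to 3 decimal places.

0.132 ≤ PN ≤ 0.804

p₁ = P(outcome | exposed) = 1976/3304 = 0.59806
p₀ = P(outcome | unexposed) = 2029/3910 = 0.51893
Under exogeneity alone the bounds on PN are max{0,(p₁−p₀)/p₁} ≤ PN ≤ min{1,(1−p₀)/p₁}.
  lower = (p₁ − p₀)/p₁ = 0.079137 / 0.59806 ≈ 0.1323
  upper = min{1, (1 − p₀)/p₁} = 0.48107 / 0.59806 ≈ 0.8044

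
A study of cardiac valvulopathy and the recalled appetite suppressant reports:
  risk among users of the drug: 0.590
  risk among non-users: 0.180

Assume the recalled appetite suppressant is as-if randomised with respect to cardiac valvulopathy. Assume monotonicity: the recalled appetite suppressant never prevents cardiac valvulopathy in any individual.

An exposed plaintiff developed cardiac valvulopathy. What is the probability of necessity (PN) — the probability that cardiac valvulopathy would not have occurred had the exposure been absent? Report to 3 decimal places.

Let p₁ = 0.59, p₀ = 0.18.
Under exogeneity and monotonicity, PN = (p₁ − p₀) / p₁.
PN = (0.59 − 0.18) / 0.59 = 0.41 / 0.59 ≈ 0.6949

PN ≈ 0.695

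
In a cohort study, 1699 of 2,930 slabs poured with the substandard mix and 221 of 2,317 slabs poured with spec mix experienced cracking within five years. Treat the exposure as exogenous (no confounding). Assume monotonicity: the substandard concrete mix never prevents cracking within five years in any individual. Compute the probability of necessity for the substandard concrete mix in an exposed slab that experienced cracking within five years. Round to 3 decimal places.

p₁ = P(outcome | exposed) = 1699/2930 = 0.57986
p₀ = P(outcome | unexposed) = 221/2317 = 0.095382
Under exogeneity and monotonicity, PN = (p₁ − p₀) / p₁.
PN = (0.57986 − 0.095382) / 0.57986 = 0.48448 / 0.57986 ≈ 0.8355

PN ≈ 0.836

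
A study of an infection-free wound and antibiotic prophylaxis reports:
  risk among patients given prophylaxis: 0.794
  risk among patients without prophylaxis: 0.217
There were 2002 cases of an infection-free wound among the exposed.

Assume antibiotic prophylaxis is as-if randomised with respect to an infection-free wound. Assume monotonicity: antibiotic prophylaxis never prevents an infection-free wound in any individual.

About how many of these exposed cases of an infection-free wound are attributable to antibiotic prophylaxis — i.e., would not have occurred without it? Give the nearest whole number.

about 1455 cases

Let p₁ = 0.794, p₀ = 0.217.
PN = (p₁ − p₀)/p₁ = (0.794 − 0.217) / 0.794 ≈ 0.72670.
Attributable cases ≈ PN × (exposed cases) = 0.72670 × 2002 ≈ 1454.85.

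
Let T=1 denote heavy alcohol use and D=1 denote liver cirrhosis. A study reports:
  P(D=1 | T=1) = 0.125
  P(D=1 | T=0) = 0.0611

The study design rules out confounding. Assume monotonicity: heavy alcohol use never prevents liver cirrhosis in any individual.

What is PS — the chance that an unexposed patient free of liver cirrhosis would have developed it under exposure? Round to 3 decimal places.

Let p₁ = 0.125, p₀ = 0.0611.
Under exogeneity and monotonicity, PS = (p₁ − p₀) / (1 − p₀).
PS = (0.125 − 0.0611) / (1 − 0.0611) = 0.0639 / 0.9389 ≈ 0.0681

PS ≈ 0.068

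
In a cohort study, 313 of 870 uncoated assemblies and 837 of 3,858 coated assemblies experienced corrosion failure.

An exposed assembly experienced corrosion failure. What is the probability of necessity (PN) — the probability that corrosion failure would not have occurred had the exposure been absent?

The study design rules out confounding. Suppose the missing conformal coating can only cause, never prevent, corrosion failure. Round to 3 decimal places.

p₁ = P(outcome | exposed) = 313/870 = 0.35977
p₀ = P(outcome | unexposed) = 837/3858 = 0.21695
Under exogeneity and monotonicity, PN = (p₁ − p₀) / p₁.
PN = (0.35977 − 0.21695) / 0.35977 = 0.14282 / 0.35977 ≈ 0.3970

PN ≈ 0.397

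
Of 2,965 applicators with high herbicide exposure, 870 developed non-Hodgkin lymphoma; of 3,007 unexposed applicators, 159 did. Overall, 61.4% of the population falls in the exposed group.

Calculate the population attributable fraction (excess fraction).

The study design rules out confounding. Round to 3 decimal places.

PAF ≈ 0.736

p₁ = P(outcome | exposed) = 870/2965 = 0.29342
p₀ = P(outcome | unexposed) = 159/3007 = 0.052877
Overall risk P(Y=1) = π·p₁ + (1−π)·p₀ = 0.614×0.29342 + 0.386×0.052877 = 0.20057.
Under exogeneity, PAF = [P(Y=1) − p₀] / P(Y=1).
PAF = (0.20057 − 0.052877) / 0.20057 ≈ 0.7364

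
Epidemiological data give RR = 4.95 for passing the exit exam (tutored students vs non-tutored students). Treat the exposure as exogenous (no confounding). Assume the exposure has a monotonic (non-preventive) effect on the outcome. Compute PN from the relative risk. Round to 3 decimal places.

PN ≈ 0.798

Under exogeneity and monotonicity, PN = (RR − 1) / RR = 1 − 1/RR.
PN = (4.95 − 1) / 4.95 = 3.95 / 4.95 ≈ 0.7980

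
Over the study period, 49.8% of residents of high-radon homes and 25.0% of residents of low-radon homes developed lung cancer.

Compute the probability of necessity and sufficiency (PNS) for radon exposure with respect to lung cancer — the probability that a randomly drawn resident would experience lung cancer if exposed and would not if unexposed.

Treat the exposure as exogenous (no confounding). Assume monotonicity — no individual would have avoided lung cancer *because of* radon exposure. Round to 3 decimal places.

p₁ = 0.498, p₀ = 0.25.
Under exogeneity and monotonicity, PNS = p₁ − p₀.
PNS = 0.498 − 0.25 = 0.248

PNS ≈ 0.248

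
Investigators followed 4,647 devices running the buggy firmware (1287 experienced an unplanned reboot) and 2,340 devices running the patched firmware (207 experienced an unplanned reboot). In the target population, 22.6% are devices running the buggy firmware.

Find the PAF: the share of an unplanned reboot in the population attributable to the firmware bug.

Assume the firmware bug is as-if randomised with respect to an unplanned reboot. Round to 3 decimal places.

p₁ = P(outcome | exposed) = 1287/4647 = 0.27695
p₀ = P(outcome | unexposed) = 207/2340 = 0.088462
Overall risk P(Y=1) = π·p₁ + (1−π)·p₀ = 0.226×0.27695 + 0.774×0.088462 = 0.13106.
Under exogeneity, PAF = [P(Y=1) − p₀] / P(Y=1).
PAF = (0.13106 − 0.088462) / 0.13106 ≈ 0.3250

PAF ≈ 0.325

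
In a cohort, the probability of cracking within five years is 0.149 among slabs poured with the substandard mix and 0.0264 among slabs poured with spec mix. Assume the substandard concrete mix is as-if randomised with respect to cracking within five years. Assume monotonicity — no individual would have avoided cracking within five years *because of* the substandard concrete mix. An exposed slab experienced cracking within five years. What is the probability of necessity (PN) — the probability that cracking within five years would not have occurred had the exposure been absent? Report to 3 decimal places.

PN ≈ 0.823

Let p₁ = 0.149, p₀ = 0.0264.
Under exogeneity and monotonicity, PN = (p₁ − p₀) / p₁.
PN = (0.149 − 0.0264) / 0.149 = 0.1226 / 0.149 ≈ 0.8228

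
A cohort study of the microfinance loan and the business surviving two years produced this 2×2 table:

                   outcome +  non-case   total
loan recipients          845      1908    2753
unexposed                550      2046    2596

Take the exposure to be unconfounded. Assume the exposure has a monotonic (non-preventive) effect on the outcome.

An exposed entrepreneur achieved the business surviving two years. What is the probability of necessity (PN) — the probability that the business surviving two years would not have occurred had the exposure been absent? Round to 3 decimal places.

PN ≈ 0.310

p₁ = P(outcome | exposed) = 845/2753 = 0.30694
p₀ = P(outcome | unexposed) = 550/2596 = 0.21186
Under exogeneity and monotonicity, PN = (p₁ − p₀)/p₁.
PN = (0.30694 − 0.21186) / 0.30694 ≈ 0.3097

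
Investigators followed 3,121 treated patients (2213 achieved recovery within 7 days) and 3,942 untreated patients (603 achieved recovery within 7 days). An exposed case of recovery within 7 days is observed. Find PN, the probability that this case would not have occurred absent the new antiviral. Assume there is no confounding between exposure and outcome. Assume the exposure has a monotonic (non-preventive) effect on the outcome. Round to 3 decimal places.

PN ≈ 0.784

p₁ = P(outcome | exposed) = 2213/3121 = 0.70907
p₀ = P(outcome | unexposed) = 603/3942 = 0.15297
Under exogeneity and monotonicity, PN = (p₁ − p₀) / p₁.
PN = (0.70907 − 0.15297) / 0.70907 = 0.5561 / 0.70907 ≈ 0.7843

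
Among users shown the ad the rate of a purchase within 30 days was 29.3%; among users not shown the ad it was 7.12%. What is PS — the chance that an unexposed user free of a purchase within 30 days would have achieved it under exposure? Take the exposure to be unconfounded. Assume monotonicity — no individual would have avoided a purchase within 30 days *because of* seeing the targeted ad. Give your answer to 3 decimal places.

PS ≈ 0.239

p₁ = 0.293, p₀ = 0.0712.
Under exogeneity and monotonicity, PS = (p₁ − p₀) / (1 − p₀).
PS = (0.293 − 0.0712) / (1 − 0.0712) = 0.2218 / 0.9288 ≈ 0.2388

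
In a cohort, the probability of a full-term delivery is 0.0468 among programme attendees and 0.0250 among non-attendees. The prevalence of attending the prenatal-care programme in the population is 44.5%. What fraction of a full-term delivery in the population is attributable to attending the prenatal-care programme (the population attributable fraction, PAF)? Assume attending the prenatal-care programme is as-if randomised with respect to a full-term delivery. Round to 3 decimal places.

PAF ≈ 0.280

Let p₁ = 0.0468, p₀ = 0.025.
Overall risk P(Y=1) = π·p₁ + (1−π)·p₀ = 0.445×0.0468 + 0.555×0.025 = 0.034701.
Under exogeneity, PAF = [P(Y=1) − p₀] / P(Y=1).
PAF = (0.034701 − 0.025) / 0.034701 ≈ 0.2796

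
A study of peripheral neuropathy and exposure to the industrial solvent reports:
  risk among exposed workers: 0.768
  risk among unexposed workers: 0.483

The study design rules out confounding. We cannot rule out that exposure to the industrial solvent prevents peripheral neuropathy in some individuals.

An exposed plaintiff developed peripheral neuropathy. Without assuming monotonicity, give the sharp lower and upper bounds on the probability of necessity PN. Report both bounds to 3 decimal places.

Let p₁ = 0.768, p₀ = 0.483.
Under exogeneity alone the bounds on PN are max{0,(p₁−p₀)/p₁} ≤ PN ≤ min{1,(1−p₀)/p₁}.
  lower = (p₁ − p₀)/p₁ = 0.285 / 0.768 ≈ 0.3711
  upper = min{1, (1 − p₀)/p₁} = 0.517 / 0.768 ≈ 0.6732

0.371 ≤ PN ≤ 0.673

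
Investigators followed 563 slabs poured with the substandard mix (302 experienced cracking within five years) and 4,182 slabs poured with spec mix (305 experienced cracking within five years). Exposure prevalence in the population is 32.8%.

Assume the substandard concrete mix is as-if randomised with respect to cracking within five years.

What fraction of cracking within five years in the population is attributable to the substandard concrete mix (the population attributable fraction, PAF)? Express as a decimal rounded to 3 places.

p₁ = P(outcome | exposed) = 302/563 = 0.53641
p₀ = P(outcome | unexposed) = 305/4182 = 0.072932
Overall risk P(Y=1) = π·p₁ + (1−π)·p₀ = 0.328×0.53641 + 0.672×0.072932 = 0.22495.
Under exogeneity, PAF = [P(Y=1) − p₀] / P(Y=1).
PAF = (0.22495 − 0.072932) / 0.22495 ≈ 0.6758

PAF ≈ 0.676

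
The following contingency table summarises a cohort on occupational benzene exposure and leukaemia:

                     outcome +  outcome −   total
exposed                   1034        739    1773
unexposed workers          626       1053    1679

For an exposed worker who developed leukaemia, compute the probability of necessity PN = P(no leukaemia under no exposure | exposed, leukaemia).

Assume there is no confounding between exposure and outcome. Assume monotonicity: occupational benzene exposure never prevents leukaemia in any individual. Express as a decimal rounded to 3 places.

p₁ = P(outcome | exposed) = 1034/1773 = 0.58319
p₀ = P(outcome | unexposed) = 626/1679 = 0.37284
Under exogeneity and monotonicity, PN = (p₁ − p₀)/p₁.
PN = (0.58319 − 0.37284) / 0.58319 ≈ 0.3607

PN ≈ 0.361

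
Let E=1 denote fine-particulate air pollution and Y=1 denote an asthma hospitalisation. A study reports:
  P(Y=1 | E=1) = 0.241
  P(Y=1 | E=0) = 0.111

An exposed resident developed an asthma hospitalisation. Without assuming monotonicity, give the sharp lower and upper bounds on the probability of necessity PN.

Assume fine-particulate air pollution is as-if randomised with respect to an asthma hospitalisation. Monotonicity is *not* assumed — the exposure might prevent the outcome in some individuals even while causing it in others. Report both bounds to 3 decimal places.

0.539 ≤ PN ≤ 1.000

Let p₁ = 0.241, p₀ = 0.111.
Under exogeneity alone the bounds on PN are max{0,(p₁−p₀)/p₁} ≤ PN ≤ min{1,(1−p₀)/p₁}.
  lower = (p₁ − p₀)/p₁ = 0.13 / 0.241 ≈ 0.5394
  upper = min{1, (1 − p₀)/p₁} = 0.889 / 0.241 ≈ 3.6888 → capped at 1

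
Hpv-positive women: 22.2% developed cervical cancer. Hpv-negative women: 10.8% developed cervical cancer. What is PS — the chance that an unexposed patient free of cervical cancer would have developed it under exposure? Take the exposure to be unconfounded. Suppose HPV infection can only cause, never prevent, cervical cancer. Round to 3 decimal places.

p₁ = 0.222, p₀ = 0.108.
Under exogeneity and monotonicity, PS = (p₁ − p₀) / (1 − p₀).
PS = (0.222 − 0.108) / (1 − 0.108) = 0.114 / 0.892 ≈ 0.1278

PS ≈ 0.128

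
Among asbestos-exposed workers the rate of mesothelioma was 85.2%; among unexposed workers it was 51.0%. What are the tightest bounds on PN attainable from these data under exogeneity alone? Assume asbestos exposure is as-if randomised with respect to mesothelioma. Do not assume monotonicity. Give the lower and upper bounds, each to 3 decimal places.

p₁ = 0.852, p₀ = 0.51.
Under exogeneity alone the bounds on PN are max{0,(p₁−p₀)/p₁} ≤ PN ≤ min{1,(1−p₀)/p₁}.
  lower = (p₁ − p₀)/p₁ = 0.342 / 0.852 ≈ 0.4014
  upper = min{1, (1 − p₀)/p₁} = 0.49 / 0.852 ≈ 0.5751

0.401 ≤ PN ≤ 0.575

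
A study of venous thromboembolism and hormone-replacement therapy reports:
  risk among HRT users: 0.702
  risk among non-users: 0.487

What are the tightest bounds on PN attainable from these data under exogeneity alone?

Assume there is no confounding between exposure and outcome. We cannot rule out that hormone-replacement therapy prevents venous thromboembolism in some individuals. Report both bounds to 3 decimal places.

Let p₁ = 0.702, p₀ = 0.487.
Under exogeneity alone the bounds on PN are max{0,(p₁−p₀)/p₁} ≤ PN ≤ min{1,(1−p₀)/p₁}.
  lower = (p₁ − p₀)/p₁ = 0.215 / 0.702 ≈ 0.3063
  upper = min{1, (1 − p₀)/p₁} = 0.513 / 0.702 ≈ 0.7308

0.306 ≤ PN ≤ 0.731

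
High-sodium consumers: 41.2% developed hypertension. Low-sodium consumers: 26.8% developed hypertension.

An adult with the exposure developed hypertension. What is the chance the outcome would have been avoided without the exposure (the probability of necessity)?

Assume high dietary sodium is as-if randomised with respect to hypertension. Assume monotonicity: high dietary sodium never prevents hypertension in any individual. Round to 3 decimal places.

p₁ = 0.412, p₀ = 0.268.
Under exogeneity and monotonicity, PN = (p₁ − p₀) / p₁.
PN = (0.412 − 0.268) / 0.412 = 0.144 / 0.412 ≈ 0.3495

PN ≈ 0.350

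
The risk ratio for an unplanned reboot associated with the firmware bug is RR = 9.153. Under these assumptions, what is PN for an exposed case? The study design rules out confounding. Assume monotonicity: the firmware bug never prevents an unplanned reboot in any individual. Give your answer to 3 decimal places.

Under exogeneity and monotonicity, PN = (RR − 1) / RR = 1 − 1/RR.
PN = (9.153 − 1) / 9.153 = 8.153 / 9.153 ≈ 0.8907

PN ≈ 0.891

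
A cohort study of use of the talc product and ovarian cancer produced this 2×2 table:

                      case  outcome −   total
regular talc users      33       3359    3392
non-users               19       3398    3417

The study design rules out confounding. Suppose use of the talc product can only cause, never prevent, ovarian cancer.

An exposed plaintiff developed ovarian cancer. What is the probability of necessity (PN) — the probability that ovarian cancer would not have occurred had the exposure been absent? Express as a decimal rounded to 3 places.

p₁ = P(outcome | exposed) = 33/3392 = 0.0097288
p₀ = P(outcome | unexposed) = 19/3417 = 0.0055604
Under exogeneity and monotonicity, PN = (p₁ − p₀) / p₁.
PN = (0.0097288 − 0.0055604) / 0.0097288 = 0.0041683 / 0.0097288 ≈ 0.4285

PN ≈ 0.428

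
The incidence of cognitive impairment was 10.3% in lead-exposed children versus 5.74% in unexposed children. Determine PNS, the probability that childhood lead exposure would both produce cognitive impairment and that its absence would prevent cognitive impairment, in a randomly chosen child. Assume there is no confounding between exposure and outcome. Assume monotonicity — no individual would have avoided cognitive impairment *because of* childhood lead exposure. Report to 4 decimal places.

p₁ = 0.103, p₀ = 0.0574.
Under exogeneity and monotonicity, PNS = p₁ − p₀.
PNS = 0.103 − 0.0574 = 0.0456

PNS ≈ 0.0456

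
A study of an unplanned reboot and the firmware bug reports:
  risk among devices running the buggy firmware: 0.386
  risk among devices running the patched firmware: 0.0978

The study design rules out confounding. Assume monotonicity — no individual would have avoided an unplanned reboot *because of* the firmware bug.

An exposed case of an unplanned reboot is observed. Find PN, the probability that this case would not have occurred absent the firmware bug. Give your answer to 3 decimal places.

PN ≈ 0.747

Let p₁ = 0.386, p₀ = 0.0978.
Under exogeneity and monotonicity, PN = (p₁ − p₀) / p₁.
PN = (0.386 − 0.0978) / 0.386 = 0.2882 / 0.386 ≈ 0.7466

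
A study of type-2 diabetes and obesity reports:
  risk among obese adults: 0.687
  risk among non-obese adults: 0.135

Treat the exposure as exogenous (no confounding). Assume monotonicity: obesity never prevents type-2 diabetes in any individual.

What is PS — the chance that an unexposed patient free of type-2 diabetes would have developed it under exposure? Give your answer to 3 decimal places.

Let p₁ = 0.687, p₀ = 0.135.
Under exogeneity and monotonicity, PS = (p₁ − p₀) / (1 − p₀).
PS = (0.687 − 0.135) / (1 − 0.135) = 0.552 / 0.865 ≈ 0.6382

PS ≈ 0.638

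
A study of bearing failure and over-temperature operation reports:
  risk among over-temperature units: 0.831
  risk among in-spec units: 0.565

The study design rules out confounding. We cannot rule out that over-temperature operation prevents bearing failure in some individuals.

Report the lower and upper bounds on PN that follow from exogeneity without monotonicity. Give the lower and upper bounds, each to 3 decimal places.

Let p₁ = 0.831, p₀ = 0.565.
Under exogeneity alone the bounds on PN are max{0,(p₁−p₀)/p₁} ≤ PN ≤ min{1,(1−p₀)/p₁}.
  lower = (p₁ − p₀)/p₁ = 0.266 / 0.831 ≈ 0.3201
  upper = min{1, (1 − p₀)/p₁} = 0.435 / 0.831 ≈ 0.5235

0.320 ≤ PN ≤ 0.523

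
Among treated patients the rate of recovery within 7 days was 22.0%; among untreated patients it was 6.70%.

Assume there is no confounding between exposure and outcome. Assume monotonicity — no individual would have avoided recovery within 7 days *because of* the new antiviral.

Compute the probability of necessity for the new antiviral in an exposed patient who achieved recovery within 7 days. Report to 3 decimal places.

PN ≈ 0.695

p₁ = 0.22, p₀ = 0.067.
Under exogeneity and monotonicity, PN = (p₁ − p₀) / p₁.
PN = (0.22 − 0.067) / 0.22 = 0.153 / 0.22 ≈ 0.6955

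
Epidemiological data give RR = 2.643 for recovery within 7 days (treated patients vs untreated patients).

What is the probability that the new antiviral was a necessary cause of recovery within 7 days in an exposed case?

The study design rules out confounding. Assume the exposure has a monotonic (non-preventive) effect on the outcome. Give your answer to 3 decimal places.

PN ≈ 0.622

Under exogeneity and monotonicity, PN = (RR − 1) / RR = 1 − 1/RR.
PN = (2.643 − 1) / 2.643 = 1.643 / 2.643 ≈ 0.6216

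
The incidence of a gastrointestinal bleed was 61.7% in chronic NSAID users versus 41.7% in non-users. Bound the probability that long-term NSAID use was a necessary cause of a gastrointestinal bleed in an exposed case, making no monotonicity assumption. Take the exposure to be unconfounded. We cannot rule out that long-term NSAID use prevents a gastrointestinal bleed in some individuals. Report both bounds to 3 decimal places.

0.324 ≤ PN ≤ 0.945

p₁ = 0.617, p₀ = 0.417.
Under exogeneity alone the bounds on PN are max{0,(p₁−p₀)/p₁} ≤ PN ≤ min{1,(1−p₀)/p₁}.
  lower = (p₁ − p₀)/p₁ = 0.2 / 0.617 ≈ 0.3241
  upper = min{1, (1 − p₀)/p₁} = 0.583 / 0.617 ≈ 0.9449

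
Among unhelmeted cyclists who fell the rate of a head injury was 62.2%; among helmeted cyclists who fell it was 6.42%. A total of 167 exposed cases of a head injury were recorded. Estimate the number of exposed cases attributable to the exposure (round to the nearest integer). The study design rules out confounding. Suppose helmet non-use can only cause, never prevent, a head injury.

about 150 cases

p₁ = 0.622, p₀ = 0.0642.
PN = (p₁ − p₀)/p₁ = (0.622 − 0.0642) / 0.622 ≈ 0.89678.
Attributable cases ≈ PN × (exposed cases) = 0.89678 × 167 ≈ 149.76.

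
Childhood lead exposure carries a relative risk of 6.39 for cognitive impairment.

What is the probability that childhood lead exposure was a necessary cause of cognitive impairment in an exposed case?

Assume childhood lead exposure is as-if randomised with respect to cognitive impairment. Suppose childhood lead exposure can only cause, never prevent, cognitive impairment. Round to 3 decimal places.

PN ≈ 0.844

Under exogeneity and monotonicity, PN = (RR − 1) / RR = 1 − 1/RR.
PN = (6.39 − 1) / 6.39 = 5.39 / 6.39 ≈ 0.8435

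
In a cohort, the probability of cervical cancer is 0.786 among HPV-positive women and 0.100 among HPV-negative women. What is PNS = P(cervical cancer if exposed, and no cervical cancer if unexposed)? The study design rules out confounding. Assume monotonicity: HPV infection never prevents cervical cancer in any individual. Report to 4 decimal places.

PNS ≈ 0.6860

Let p₁ = 0.786, p₀ = 0.1.
Under exogeneity and monotonicity, PNS = p₁ − p₀.
PNS = 0.786 − 0.1 = 0.686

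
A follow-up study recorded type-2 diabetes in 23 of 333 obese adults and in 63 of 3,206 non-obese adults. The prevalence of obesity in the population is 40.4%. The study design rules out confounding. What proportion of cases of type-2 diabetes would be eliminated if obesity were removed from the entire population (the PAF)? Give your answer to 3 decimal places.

PAF ≈ 0.504

p₁ = P(outcome | exposed) = 23/333 = 0.069069
p₀ = P(outcome | unexposed) = 63/3206 = 0.019651
Overall risk P(Y=1) = π·p₁ + (1−π)·p₀ = 0.404×0.069069 + 0.596×0.019651 = 0.039616.
Under exogeneity, PAF = [P(Y=1) − p₀] / P(Y=1).
PAF = (0.039616 − 0.019651) / 0.039616 ≈ 0.5040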